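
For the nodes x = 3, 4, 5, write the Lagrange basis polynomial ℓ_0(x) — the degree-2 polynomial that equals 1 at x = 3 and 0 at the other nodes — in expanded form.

ℓ_0(x) = (1/2)x^2 - (9/2)x + 10

ℓ_0(x) = (x - 4)(x - 5) / [(-1)·(-2)]
       = (x^2 - 9x + 20) / (2)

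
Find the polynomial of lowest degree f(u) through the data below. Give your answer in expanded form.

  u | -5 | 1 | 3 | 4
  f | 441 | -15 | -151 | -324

f(u) = -4u^3 - 3u^2 - 4u - 4

L_0(u) = (u - 1)(u - 3)(u - 4) / [-432] = -(1/432)u^3 + (1/54)u^2 - (19/432)u + 1/36
L_1(u) = (u + 5)(u - 3)(u - 4) / [36] = (1/36)u^3 - (1/18)u^2 - (23/36)u + 5/3
L_2(u) = (u + 5)(u - 1)(u - 4) / [-16] = -(1/16)u^3 + (21/16)u - 5/4
L_3(u) = (u + 5)(u - 1)(u - 3) / [27] = (1/27)u^3 + (1/27)u^2 - (17/27)u + 5/9
f(u) = 441·L_0 + (-15)·L_1 + (-151)·L_2 + (-324)·L_3
  441·L_0(u) = -(49/48)u^3 + (49/6)u^2 - (931/48)u + 49/4
  (-15)·L_1(u) = -(5/12)u^3 + (5/6)u^2 + (115/12)u - 25
  (-151)·L_2(u) = (151/16)u^3 - (3171/16)u + 755/4
  (-324)·L_3(u) = -12u^3 - 12u^2 + 204u - 180
Adding term by term: -4u^3 - 3u^2 - 4u - 4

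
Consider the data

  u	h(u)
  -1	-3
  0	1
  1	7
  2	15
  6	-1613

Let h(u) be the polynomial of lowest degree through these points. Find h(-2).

L_0(-2) = (-2)·(-3)·(-4)·(-8)/[(-1)·(-2)·(-3)·(-7)] = 32/7
L_1(-2) = (-1)·(-3)·(-4)·(-8)/[(1)·(-1)·(-2)·(-6)] = -8
L_2(-2) = (-1)·(-2)·(-4)·(-8)/[(2)·(1)·(-1)·(-5)] = 32/5
L_3(-2) = (-1)·(-2)·(-3)·(-8)/[(3)·(2)·(1)·(-4)] = -2
L_4(-2) = (-1)·(-2)·(-3)·(-4)/[(7)·(6)·(5)·(4)] = 1/35
Sum: (-3)·(32/7) + 1·(-8) + 7·(32/5) + 15·(-2) + (-1613)·(1/35) = -53

-53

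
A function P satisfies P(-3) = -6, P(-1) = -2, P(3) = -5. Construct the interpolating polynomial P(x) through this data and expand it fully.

L_0(x) = (x + 1)(x - 3) / [12] = (1/12)x^2 - (1/6)x - 1/4
L_1(x) = (x + 3)(x - 3) / [-8] = -(1/8)x^2 + 9/8
L_2(x) = (x + 3)(x + 1) / [24] = (1/24)x^2 + (1/6)x + 1/8
P(x) = (-6)·L_0 + (-2)·L_1 + (-5)·L_2
  (-6)·L_0(x) = -(1/2)x^2 + x + 3/2
  (-2)·L_1(x) = (1/4)x^2 - 9/4
  (-5)·L_2(x) = -(5/24)x^2 - (5/6)x - 5/8
Adding term by term: -(11/24)x^2 + (1/6)x - 11/8

P(x) = -(11/24)x^2 + (1/6)x - 11/8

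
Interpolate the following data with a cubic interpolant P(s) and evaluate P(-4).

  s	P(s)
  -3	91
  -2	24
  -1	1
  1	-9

Evaluate each Lagrange basis at s = -4:
L_0(-4) = (-2)·(-3)·(-5)/[(-1)·(-2)·(-4)] = 15/4
L_1(-4) = (-1)·(-3)·(-5)/[(1)·(-1)·(-3)] = -5
L_2(-4) = (-1)·(-2)·(-5)/[(2)·(1)·(-2)] = 5/2
L_3(-4) = (-1)·(-2)·(-3)/[(4)·(3)·(2)] = -1/4
Sum: 91·(15/4) + 24·(-5) + 1·(5/2) + (-9)·(-1/4) = 226

226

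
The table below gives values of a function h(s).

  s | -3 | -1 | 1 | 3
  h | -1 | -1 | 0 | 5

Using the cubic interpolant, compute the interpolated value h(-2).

L_0(-2) = (-1)·(-3)·(-5)/[(-2)·(-4)·(-6)] = 5/16
L_1(-2) = (1)·(-3)·(-5)/[(2)·(-2)·(-4)] = 15/16
L_2(-2) = (1)·(-1)·(-5)/[(4)·(2)·(-2)] = -5/16
L_3(-2) = (1)·(-1)·(-3)/[(6)·(4)·(2)] = 1/16
Sum: (-1)·(5/16) + (-1)·(15/16) + 0 + 5·(1/16) = -15/16

-15/16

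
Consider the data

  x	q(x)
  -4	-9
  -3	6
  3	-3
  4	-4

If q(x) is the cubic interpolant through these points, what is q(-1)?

Evaluate each Lagrange basis at x = -1:
L_0(-1) = (2)·(-4)·(-5)/[(-1)·(-7)·(-8)] = -5/7
L_1(-1) = (3)·(-4)·(-5)/[(1)·(-6)·(-7)] = 10/7
L_2(-1) = (3)·(2)·(-5)/[(7)·(6)·(-1)] = 5/7
L_3(-1) = (3)·(2)·(-4)/[(8)·(7)·(1)] = -3/7
Sum: (-9)·(-5/7) + 6·(10/7) + (-3)·(5/7) + (-4)·(-3/7) = 102/7

102/7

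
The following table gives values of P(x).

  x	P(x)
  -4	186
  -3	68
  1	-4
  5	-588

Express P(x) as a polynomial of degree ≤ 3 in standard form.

P(x) = -4x^3 - 4x^2 + 2x + 2

L_0(x) = (x + 3)(x - 1)(x - 5) / [-45] = -(1/45)x^3 + (1/15)x^2 + (13/45)x - 1/3
L_1(x) = (x + 4)(x - 1)(x - 5) / [32] = (1/32)x^3 - (1/16)x^2 - (19/32)x + 5/8
L_2(x) = (x + 4)(x + 3)(x - 5) / [-80] = -(1/80)x^3 - (1/40)x^2 + (23/80)x + 3/4
L_3(x) = (x + 4)(x + 3)(x - 1) / [288] = (1/288)x^3 + (1/48)x^2 + (5/288)x - 1/24
P(x) = 186·L_0 + 68·L_1 + (-4)·L_2 + (-588)·L_3
  186·L_0(x) = -(62/15)x^3 + (62/5)x^2 + (806/15)x - 62
  68·L_1(x) = (17/8)x^3 - (17/4)x^2 - (323/8)x + 85/2
  (-4)·L_2(x) = (1/20)x^3 + (1/10)x^2 - (23/20)x - 3
  (-588)·L_3(x) = -(49/24)x^3 - (49/4)x^2 - (245/24)x + 49/2
Adding term by term: -4x^3 - 4x^2 + 2x + 2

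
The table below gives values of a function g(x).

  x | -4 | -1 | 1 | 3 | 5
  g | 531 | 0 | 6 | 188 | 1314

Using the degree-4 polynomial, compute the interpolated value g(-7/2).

Using Newton's divided-difference form:
g[-4,-1] = (0 - 531) / (-1 - (-4)) = -177
g[-1,1] = (6 - 0) / (1 - (-1)) = 3
g[1,3] = (188 - 6) / (3 - 1) = 91
g[3,5] = (1314 - 188) / (5 - 3) = 563
g[-4,-1,1] = (3 - (-177)) / (1 - (-4)) = 36
g[-1,1,3] = (91 - 3) / (3 - (-1)) = 22
g[1,3,5] = (563 - 91) / (5 - 1) = 118
g[-4,-1,1,3] = (22 - 36) / (3 - (-4)) = -2
g[-1,1,3,5] = (118 - 22) / (5 - (-1)) = 16
g[-4,-1,1,3,5] = (16 - (-2)) / (5 - (-4)) = 2
g(-7/2) = 531 + (-177)·(1/2) + 36·(1/2)·(-5/2) + (-2)·(1/2)·(-5/2)·(-9/2) + 2·(1/2)·(-5/2)·(-9/2)·(-13/2) = 2505/8

2505/8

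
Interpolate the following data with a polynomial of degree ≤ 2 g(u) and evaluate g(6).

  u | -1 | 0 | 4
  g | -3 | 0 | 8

Evaluate each Lagrange basis at u = 6:
L_0(6) = (6)·(2)/[(-1)·(-5)] = 12/5
L_1(6) = (7)·(2)/[(1)·(-4)] = -7/2
L_2(6) = (7)·(6)/[(5)·(4)] = 21/10
Sum: (-3)·(12/5) + 0 + 8·(21/10) = 48/5

48/5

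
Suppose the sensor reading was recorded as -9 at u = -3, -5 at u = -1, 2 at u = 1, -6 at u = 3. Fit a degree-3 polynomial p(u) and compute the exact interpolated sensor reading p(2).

Using Newton's divided-difference form:
p[-3,-1] = (-5 - (-9)) / (-1 - (-3)) = 2
p[-1,1] = (2 - (-5)) / (1 - (-1)) = 7/2
p[1,3] = (-6 - 2) / (3 - 1) = -4
p[-3,-1,1] = (7/2 - 2) / (1 - (-3)) = 3/8
p[-1,1,3] = (-4 - 7/2) / (3 - (-1)) = -15/8
p[-3,-1,1,3] = (-15/8 - 3/8) / (3 - (-3)) = -3/8
p(2) = -9 + 2·(5) + (3/8)·(5)·(3) + (-3/8)·(5)·(3)·(1) = 1

1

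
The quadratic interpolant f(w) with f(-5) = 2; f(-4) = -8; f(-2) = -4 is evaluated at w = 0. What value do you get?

32

L_0(0) = (4)·(2)/[(-1)·(-3)] = 8/3
L_1(0) = (5)·(2)/[(1)·(-2)] = -5
L_2(0) = (5)·(4)/[(3)·(2)] = 10/3
Sum: 2·(8/3) + (-8)·(-5) + (-4)·(10/3) = 32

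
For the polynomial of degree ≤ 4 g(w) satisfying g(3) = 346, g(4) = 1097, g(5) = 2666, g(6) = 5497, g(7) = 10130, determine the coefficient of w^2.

-3

Build the Lagrange basis polynomials:
L_0(w) = (w - 4)(w - 5)(w - 6)(w - 7) / [24] = (1/24)w^4 - (11/12)w^3 + (179/24)w^2 - (319/12)w + 35
L_1(w) = (w - 3)(w - 5)(w - 6)(w - 7) / [-6] = -(1/6)w^4 + (7/2)w^3 - (161/6)w^2 + (177/2)w - 105
L_2(w) = (w - 3)(w - 4)(w - 6)(w - 7) / [4] = (1/4)w^4 - 5w^3 + (145/4)w^2 - (225/2)w + 126
L_3(w) = (w - 3)(w - 4)(w - 5)(w - 7) / [-6] = -(1/6)w^4 + (19/6)w^3 - (131/6)w^2 + (389/6)w - 70
L_4(w) = (w - 3)(w - 4)(w - 5)(w - 6) / [24] = (1/24)w^4 - (3/4)w^3 + (119/24)w^2 - (57/4)w + 15
g(w) = 346·L_0 + 1097·L_1 + 2666·L_2 + 5497·L_3 + 10130·L_4
Only the coefficient of w^2 is needed; take it from each L_i and combine:
346·(179/24) + 1097·(-161/6) + 2666·(145/4) + 5497·(-131/6) + 10130·(119/24) = -3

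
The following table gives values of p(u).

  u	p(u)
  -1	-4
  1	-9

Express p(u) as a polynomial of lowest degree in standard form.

L_0(u) = (u - 1) / [-2] = -(1/2)u + 1/2
L_1(u) = (u + 1) / [2] = (1/2)u + 1/2
p(u) = (-4)·L_0 + (-9)·L_1
  (-4)·L_0(u) = 2u - 2
  (-9)·L_1(u) = -(9/2)u - 9/2
Adding term by term: -(5/2)u - 13/2

p(u) = -(5/2)u - 13/2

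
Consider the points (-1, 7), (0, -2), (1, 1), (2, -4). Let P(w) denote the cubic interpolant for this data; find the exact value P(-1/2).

L_0(-1/2) = (-1/2)·(-3/2)·(-5/2)/[(-1)·(-2)·(-3)] = 5/16
L_1(-1/2) = (1/2)·(-3/2)·(-5/2)/[(1)·(-1)·(-2)] = 15/16
L_2(-1/2) = (1/2)·(-1/2)·(-5/2)/[(2)·(1)·(-1)] = -5/16
L_3(-1/2) = (1/2)·(-1/2)·(-3/2)/[(3)·(2)·(1)] = 1/16
Sum: 7·(5/16) + (-2)·(15/16) + 1·(-5/16) + (-4)·(1/16) = -1/4

-1/4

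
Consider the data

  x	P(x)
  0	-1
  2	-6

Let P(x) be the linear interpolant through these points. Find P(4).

Evaluate each Lagrange basis at x = 4:
L_0(4) = (2)/[(-2)] = -1
L_1(4) = (4)/[(2)] = 2
Sum: (-1)·(-1) + (-6)·(2) = -11

-11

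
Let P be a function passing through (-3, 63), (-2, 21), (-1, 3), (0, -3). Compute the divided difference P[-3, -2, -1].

P[-3,-2] = (21 - 63) / (-2 - (-3)) = -42
P[-2,-1] = (3 - 21) / (-1 - (-2)) = -18
P[-3,-2,-1] = (-18 - (-42)) / (-1 - (-3)) = 12

12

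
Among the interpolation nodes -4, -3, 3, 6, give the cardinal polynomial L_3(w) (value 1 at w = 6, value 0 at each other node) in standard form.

L_3(w) = (w + 4)(w + 3)(w - 3) / [(10)·(9)·(3)]
       = (w^3 + 4w^2 - 9w - 36) / (270)

L_3(w) = (1/270)w^3 + (2/135)w^2 - (1/30)w - 2/15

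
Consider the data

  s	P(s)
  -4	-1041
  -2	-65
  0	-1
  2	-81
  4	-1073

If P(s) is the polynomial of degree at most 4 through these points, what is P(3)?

L_0(3) = (5)·(3)·(1)·(-1)/[(-2)·(-4)·(-6)·(-8)] = -5/128
L_1(3) = (7)·(3)·(1)·(-1)/[(2)·(-2)·(-4)·(-6)] = 7/32
L_2(3) = (7)·(5)·(1)·(-1)/[(4)·(2)·(-2)·(-4)] = -35/64
L_3(3) = (7)·(5)·(3)·(-1)/[(6)·(4)·(2)·(-2)] = 35/32
L_4(3) = (7)·(5)·(3)·(1)/[(8)·(6)·(4)·(2)] = 35/128
Sum: (-1041)·(-5/128) + (-65)·(7/32) + (-1)·(-35/64) + (-81)·(35/32) + (-1073)·(35/128) = -355

-355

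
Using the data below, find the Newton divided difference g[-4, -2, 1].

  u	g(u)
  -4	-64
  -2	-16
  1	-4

g[-4,-2] = (-16 - (-64)) / (-2 - (-4)) = 24
g[-2,1] = (-4 - (-16)) / (1 - (-2)) = 4
g[-4,-2,1] = (4 - 24) / (1 - (-4)) = -4

-4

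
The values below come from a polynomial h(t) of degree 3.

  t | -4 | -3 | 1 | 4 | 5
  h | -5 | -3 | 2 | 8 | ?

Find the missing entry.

401/35

The 4 known values determine h uniquely (degree ≤ 3).
Evaluate each Lagrange basis at t = 5:
L_0(5) = (8)·(4)·(1)/[(-1)·(-5)·(-8)] = -4/5
L_1(5) = (9)·(4)·(1)/[(1)·(-4)·(-7)] = 9/7
L_2(5) = (9)·(8)·(1)/[(5)·(4)·(-3)] = -6/5
L_3(5) = (9)·(8)·(4)/[(8)·(7)·(3)] = 12/7
Sum: (-5)·(-4/5) + (-3)·(9/7) + 2·(-6/5) + 8·(12/7) = 401/35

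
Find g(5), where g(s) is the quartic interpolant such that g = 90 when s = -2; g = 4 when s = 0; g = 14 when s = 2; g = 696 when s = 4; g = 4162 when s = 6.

1889

L_0(5) = (5)·(3)·(1)·(-1)/[(-2)·(-4)·(-6)·(-8)] = -5/128
L_1(5) = (7)·(3)·(1)·(-1)/[(2)·(-2)·(-4)·(-6)] = 7/32
L_2(5) = (7)·(5)·(1)·(-1)/[(4)·(2)·(-2)·(-4)] = -35/64
L_3(5) = (7)·(5)·(3)·(-1)/[(6)·(4)·(2)·(-2)] = 35/32
L_4(5) = (7)·(5)·(3)·(1)/[(8)·(6)·(4)·(2)] = 35/128
Sum: 90·(-5/128) + 4·(7/32) + 14·(-35/64) + 696·(35/32) + 4162·(35/128) = 1889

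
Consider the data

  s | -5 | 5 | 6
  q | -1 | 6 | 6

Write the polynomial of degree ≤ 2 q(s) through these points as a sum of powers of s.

Build the Lagrange basis polynomials:
L_0(s) = (s - 5)(s - 6) / [110] = (1/110)s^2 - (1/10)s + 3/11
L_1(s) = (s + 5)(s - 6) / [-10] = -(1/10)s^2 + (1/10)s + 3
L_2(s) = (s + 5)(s - 5) / [11] = (1/11)s^2 - 25/11
q(s) = (-1)·L_0 + 6·L_1 + 6·L_2
  (-1)·L_0(s) = -(1/110)s^2 + (1/10)s - 3/11
  6·L_1(s) = -(3/5)s^2 + (3/5)s + 18
  6·L_2(s) = (6/11)s^2 - 150/11
Adding term by term: -(7/110)s^2 + (7/10)s + 45/11

q(s) = -(7/110)s^2 + (7/10)s + 45/11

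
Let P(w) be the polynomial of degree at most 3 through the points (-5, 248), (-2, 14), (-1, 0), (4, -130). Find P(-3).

52

Evaluate each Lagrange basis at w = -3:
L_0(-3) = (-1)·(-2)·(-7)/[(-3)·(-4)·(-9)] = 7/54
L_1(-3) = (2)·(-2)·(-7)/[(3)·(-1)·(-6)] = 14/9
L_2(-3) = (2)·(-1)·(-7)/[(4)·(1)·(-5)] = -7/10
L_3(-3) = (2)·(-1)·(-2)/[(9)·(6)·(5)] = 2/135
Sum: 248·(7/54) + 14·(14/9) + 0 + (-130)·(2/135) = 52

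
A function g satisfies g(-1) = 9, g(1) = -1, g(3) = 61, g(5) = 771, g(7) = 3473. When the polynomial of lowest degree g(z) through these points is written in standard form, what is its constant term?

1

L_0(z) = (z - 1)(z - 3)(z - 5)(z - 7) / [384] = (1/384)z^4 - (1/24)z^3 + (43/192)z^2 - (11/24)z + 35/128
L_1(z) = (z + 1)(z - 3)(z - 5)(z - 7) / [-96] = -(1/96)z^4 + (7/48)z^3 - (7/12)z^2 + (17/48)z + 35/32
L_2(z) = (z + 1)(z - 1)(z - 5)(z - 7) / [64] = (1/64)z^4 - (3/16)z^3 + (17/32)z^2 + (3/16)z - 35/64
L_3(z) = (z + 1)(z - 1)(z - 3)(z - 7) / [-96] = -(1/96)z^4 + (5/48)z^3 - (5/24)z^2 - (5/48)z + 7/32
L_4(z) = (z + 1)(z - 1)(z - 3)(z - 5) / [384] = (1/384)z^4 - (1/48)z^3 + (7/192)z^2 + (1/48)z - 5/128
g(z) = 9·L_0 + (-1)·L_1 + 61·L_2 + 771·L_3 + 3473·L_4
Only the constant term is needed; take it from each L_i and combine:
9·(35/128) + (-1)·(35/32) + 61·(-35/64) + 771·(7/32) + 3473·(-5/128) = 1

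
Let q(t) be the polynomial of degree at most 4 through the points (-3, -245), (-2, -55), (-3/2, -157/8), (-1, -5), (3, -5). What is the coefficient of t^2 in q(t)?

4

L_0(t) = (t + 2)(t + 3/2)(t + 1)(t - 3) / [18] = (1/18)t^4 + (1/12)t^3 - (7/18)t^2 - (11/12)t - 1/2
L_1(t) = (t + 3)(t + 3/2)(t + 1)(t - 3) / [-5/2] = -(2/5)t^4 - t^3 + 3t^2 + 9t + 27/5
L_2(t) = (t + 3)(t + 2)(t + 1)(t - 3) / [27/16] = (16/27)t^4 + (16/9)t^3 - (112/27)t^2 - 16t - 32/3
L_3(t) = (t + 3)(t + 2)(t + 3/2)(t - 3) / [-4] = -(1/4)t^4 - (7/8)t^3 + (3/2)t^2 + (63/8)t + 27/4
L_4(t) = (t + 3)(t + 2)(t + 3/2)(t + 1) / [540] = (1/540)t^4 + (1/72)t^3 + (1/27)t^2 + (1/24)t + 1/60
q(t) = (-245)·L_0 + (-55)·L_1 + (-157/8)·L_2 + (-5)·L_3 + (-5)·L_4
Only the coefficient of t^2 is needed; take it from each L_i and combine:
(-245)·(-7/18) + (-55)·(3) + (-157/8)·(-112/27) + (-5)·(3/2) + (-5)·(1/27) = 4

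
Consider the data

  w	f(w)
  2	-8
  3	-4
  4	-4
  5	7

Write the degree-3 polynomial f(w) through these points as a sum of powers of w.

f(w) = (5/2)w^3 - (49/2)w^2 + 79w - 88

Build the Lagrange basis polynomials:
L_0(w) = (w - 3)(w - 4)(w - 5) / [-6] = -(1/6)w^3 + 2w^2 - (47/6)w + 10
L_1(w) = (w - 2)(w - 4)(w - 5) / [2] = (1/2)w^3 - (11/2)w^2 + 19w - 20
L_2(w) = (w - 2)(w - 3)(w - 5) / [-2] = -(1/2)w^3 + 5w^2 - (31/2)w + 15
L_3(w) = (w - 2)(w - 3)(w - 4) / [6] = (1/6)w^3 - (3/2)w^2 + (13/3)w - 4
f(w) = (-8)·L_0 + (-4)·L_1 + (-4)·L_2 + 7·L_3
  (-8)·L_0(w) = (4/3)w^3 - 16w^2 + (188/3)w - 80
  (-4)·L_1(w) = -2w^3 + 22w^2 - 76w + 80
  (-4)·L_2(w) = 2w^3 - 20w^2 + 62w - 60
  7·L_3(w) = (7/6)w^3 - (21/2)w^2 + (91/3)w - 28
Adding term by term: (5/2)w^3 - (49/2)w^2 + 79w - 88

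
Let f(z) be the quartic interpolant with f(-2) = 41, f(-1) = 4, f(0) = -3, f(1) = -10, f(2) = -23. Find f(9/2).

Evaluate each Lagrange basis at z = 9/2:
L_0(9/2) = (11/2)·(9/2)·(7/2)·(5/2)/[(-1)·(-2)·(-3)·(-4)] = 1155/128
L_1(9/2) = (13/2)·(9/2)·(7/2)·(5/2)/[(1)·(-1)·(-2)·(-3)] = -1365/32
L_2(9/2) = (13/2)·(11/2)·(7/2)·(5/2)/[(2)·(1)·(-1)·(-2)] = 5005/64
L_3(9/2) = (13/2)·(11/2)·(9/2)·(5/2)/[(3)·(2)·(1)·(-1)] = -2145/32
L_4(9/2) = (13/2)·(11/2)·(9/2)·(7/2)/[(4)·(3)·(2)·(1)] = 3003/128
Sum: 41·(1155/128) + 4·(-1365/32) + (-3)·(5005/64) + (-10)·(-2145/32) + (-23)·(3003/128) = 1527/16

1527/16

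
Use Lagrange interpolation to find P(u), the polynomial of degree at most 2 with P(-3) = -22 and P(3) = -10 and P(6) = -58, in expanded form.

P(u) = -2u^2 + 2u + 2

Build the Lagrange basis polynomials:
L_0(u) = (u - 3)(u - 6) / [54] = (1/54)u^2 - (1/6)u + 1/3
L_1(u) = (u + 3)(u - 6) / [-18] = -(1/18)u^2 + (1/6)u + 1
L_2(u) = (u + 3)(u - 3) / [27] = (1/27)u^2 - 1/3
P(u) = (-22)·L_0 + (-10)·L_1 + (-58)·L_2
  (-22)·L_0(u) = -(11/27)u^2 + (11/3)u - 22/3
  (-10)·L_1(u) = (5/9)u^2 - (5/3)u - 10
  (-58)·L_2(u) = -(58/27)u^2 + 58/3
Adding term by term: -2u^2 + 2u + 2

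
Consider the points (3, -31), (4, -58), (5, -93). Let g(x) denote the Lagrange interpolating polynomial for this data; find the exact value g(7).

-187

Evaluate each Lagrange basis at x = 7:
L_0(7) = (3)·(2)/[(-1)·(-2)] = 3
L_1(7) = (4)·(2)/[(1)·(-1)] = -8
L_2(7) = (4)·(3)/[(2)·(1)] = 6
Sum: (-31)·(3) + (-58)·(-8) + (-93)·(6) = -187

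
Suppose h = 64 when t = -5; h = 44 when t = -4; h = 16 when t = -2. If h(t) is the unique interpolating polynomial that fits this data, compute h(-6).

88

Using Newton's divided-difference form:
h[-5,-4] = (44 - 64) / (-4 - (-5)) = -20
h[-4,-2] = (16 - 44) / (-2 - (-4)) = -14
h[-5,-4,-2] = (-14 - (-20)) / (-2 - (-5)) = 2
h(-6) = 64 + (-20)·(-1) + 2·(-1)·(-2) = 88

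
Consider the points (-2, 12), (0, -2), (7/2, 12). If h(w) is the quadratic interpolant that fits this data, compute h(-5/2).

Evaluate each Lagrange basis at w = -5/2:
L_0(-5/2) = (-5/2)·(-6)/[(-2)·(-11/2)] = 15/11
L_1(-5/2) = (-1/2)·(-6)/[(2)·(-7/2)] = -3/7
L_2(-5/2) = (-1/2)·(-5/2)/[(11/2)·(7/2)] = 5/77
Sum: 12·(15/11) + (-2)·(-3/7) + 12·(5/77) = 18

18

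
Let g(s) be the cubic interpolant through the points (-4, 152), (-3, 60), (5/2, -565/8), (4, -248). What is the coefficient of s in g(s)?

-2

Build the Lagrange basis polynomials:
L_0(s) = (s + 3)(s - 5/2)(s - 4) / [-52] = -(1/52)s^3 + (7/104)s^2 + (19/104)s - 15/26
L_1(s) = (s + 4)(s - 5/2)(s - 4) / [77/2] = (2/77)s^3 - (5/77)s^2 - (32/77)s + 80/77
L_2(s) = (s + 4)(s + 3)(s - 4) / [-429/8] = -(8/429)s^3 - (8/143)s^2 + (128/429)s + 128/143
L_3(s) = (s + 4)(s + 3)(s - 5/2) / [84] = (1/84)s^3 + (3/56)s^2 - (11/168)s - 5/14
g(s) = 152·L_0 + 60·L_1 + (-565/8)·L_2 + (-248)·L_3
Only the coefficient of s is needed; take it from each L_i and combine:
152·(19/104) + 60·(-32/77) + (-565/8)·(128/429) + (-248)·(-11/168) = -2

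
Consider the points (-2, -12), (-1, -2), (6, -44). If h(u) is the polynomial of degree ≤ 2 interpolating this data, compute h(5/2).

L_0(5/2) = (7/2)·(-7/2)/[(-1)·(-8)] = -49/32
L_1(5/2) = (9/2)·(-7/2)/[(1)·(-7)] = 9/4
L_2(5/2) = (9/2)·(7/2)/[(8)·(7)] = 9/32
Sum: (-12)·(-49/32) + (-2)·(9/4) + (-44)·(9/32) = 3/2

3/2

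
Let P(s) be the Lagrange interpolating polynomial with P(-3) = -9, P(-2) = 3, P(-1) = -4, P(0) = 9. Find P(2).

251

Evaluate each Lagrange basis at s = 2:
L_0(2) = (4)·(3)·(2)/[(-1)·(-2)·(-3)] = -4
L_1(2) = (5)·(3)·(2)/[(1)·(-1)·(-2)] = 15
L_2(2) = (5)·(4)·(2)/[(2)·(1)·(-1)] = -20
L_3(2) = (5)·(4)·(3)/[(3)·(2)·(1)] = 10
Sum: (-9)·(-4) + 3·(15) + (-4)·(-20) + 9·(10) = 251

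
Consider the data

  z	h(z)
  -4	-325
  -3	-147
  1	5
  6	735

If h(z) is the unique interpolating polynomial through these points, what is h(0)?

3

Evaluate each Lagrange basis at z = 0:
L_0(0) = (3)·(-1)·(-6)/[(-1)·(-5)·(-10)] = -9/25
L_1(0) = (4)·(-1)·(-6)/[(1)·(-4)·(-9)] = 2/3
L_2(0) = (4)·(3)·(-6)/[(5)·(4)·(-5)] = 18/25
L_3(0) = (4)·(3)·(-1)/[(10)·(9)·(5)] = -2/75
Sum: (-325)·(-9/25) + (-147)·(2/3) + 5·(18/25) + 735·(-2/75) = 3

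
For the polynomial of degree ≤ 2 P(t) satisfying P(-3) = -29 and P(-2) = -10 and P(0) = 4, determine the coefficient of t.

Build the Lagrange basis polynomials:
L_0(t) = (t + 2)t / [3] = (1/3)t^2 + (2/3)t
L_1(t) = (t + 3)t / [-2] = -(1/2)t^2 - (3/2)t
L_2(t) = (t + 3)(t + 2) / [6] = (1/6)t^2 + (5/6)t + 1
P(t) = (-29)·L_0 + (-10)·L_1 + 4·L_2
Only the coefficient of t is needed; take it from each L_i and combine:
(-29)·(2/3) + (-10)·(-3/2) + 4·(5/6) = -1

-1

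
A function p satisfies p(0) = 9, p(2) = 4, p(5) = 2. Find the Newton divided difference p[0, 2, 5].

11/30

p[0,2] = (4 - 9) / (2 - 0) = -5/2
p[2,5] = (2 - 4) / (5 - 2) = -2/3
p[0,2,5] = (-2/3 - (-5/2)) / (5 - 0) = 11/30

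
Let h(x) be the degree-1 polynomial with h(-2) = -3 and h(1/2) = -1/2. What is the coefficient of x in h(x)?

L_0(x) = (x - 1/2) / [-5/2] = -(2/5)x + 1/5
L_1(x) = (x + 2) / [5/2] = (2/5)x + 4/5
h(x) = (-3)·L_0 + (-1/2)·L_1
Only the coefficient of x is needed; take it from each L_i and combine:
(-3)·(-2/5) + (-1/2)·(2/5) = 1

1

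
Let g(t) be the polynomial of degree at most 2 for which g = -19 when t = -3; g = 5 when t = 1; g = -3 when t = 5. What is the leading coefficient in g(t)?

-1

L_0(t) = (t - 1)(t - 5) / [32] = (1/32)t^2 - (3/16)t + 5/32
L_1(t) = (t + 3)(t - 5) / [-16] = -(1/16)t^2 + (1/8)t + 15/16
L_2(t) = (t + 3)(t - 1) / [32] = (1/32)t^2 + (1/16)t - 3/32
g(t) = (-19)·L_0 + 5·L_1 + (-3)·L_2
Only the coefficient of t^2 is needed; take it from each L_i and combine:
(-19)·(1/32) + 5·(-1/16) + (-3)·(1/32) = -1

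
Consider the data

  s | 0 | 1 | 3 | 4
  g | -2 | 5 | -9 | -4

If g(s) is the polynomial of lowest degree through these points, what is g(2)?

L_0(2) = (1)·(-1)·(-2)/[(-1)·(-3)·(-4)] = -1/6
L_1(2) = (2)·(-1)·(-2)/[(1)·(-2)·(-3)] = 2/3
L_2(2) = (2)·(1)·(-2)/[(3)·(2)·(-1)] = 2/3
L_3(2) = (2)·(1)·(-1)/[(4)·(3)·(1)] = -1/6
Sum: (-2)·(-1/6) + 5·(2/3) + (-9)·(2/3) + (-4)·(-1/6) = -5/3

-5/3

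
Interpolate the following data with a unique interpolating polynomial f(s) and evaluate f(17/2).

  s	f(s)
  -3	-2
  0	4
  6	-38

-307/4

Evaluate each Lagrange basis at s = 17/2:
L_0(17/2) = (17/2)·(5/2)/[(-3)·(-9)] = 85/108
L_1(17/2) = (23/2)·(5/2)/[(3)·(-6)] = -115/72
L_2(17/2) = (23/2)·(17/2)/[(9)·(6)] = 391/216
Sum: (-2)·(85/108) + 4·(-115/72) + (-38)·(391/216) = -307/4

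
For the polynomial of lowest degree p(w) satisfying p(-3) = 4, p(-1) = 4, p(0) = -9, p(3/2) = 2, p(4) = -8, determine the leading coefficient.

-6701/9450

The leading coefficient equals the top divided difference p[-3,-1,0,3/2,4].
p[-3,-1] = (4 - 4) / (-1 - (-3)) = 0
p[-1,0] = (-9 - 4) / (0 - (-1)) = -13
p[0,3/2] = (2 - (-9)) / (3/2 - 0) = 22/3
p[3/2,4] = (-8 - 2) / (4 - 3/2) = -4
p[-3,-1,0] = (-13 - 0) / (0 - (-3)) = -13/3
p[-1,0,3/2] = (22/3 - (-13)) / (3/2 - (-1)) = 122/15
p[0,3/2,4] = (-4 - 22/3) / (4 - 0) = -17/6
p[-3,-1,0,3/2] = (122/15 - (-13/3)) / (3/2 - (-3)) = 374/135
p[-1,0,3/2,4] = (-17/6 - 122/15) / (4 - (-1)) = -329/150
p[-3,-1,0,3/2,4] = (-329/150 - 374/135) / (4 - (-3)) = -6701/9450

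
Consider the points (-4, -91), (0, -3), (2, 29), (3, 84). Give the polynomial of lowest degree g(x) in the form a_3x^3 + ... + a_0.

g(x) = 2x^3 + 3x^2 + 2x - 3

Build the Lagrange basis polynomials:
L_0(x) = x(x - 2)(x - 3) / [-168] = -(1/168)x^3 + (5/168)x^2 - (1/28)x
L_1(x) = (x + 4)(x - 2)(x - 3) / [24] = (1/24)x^3 - (1/24)x^2 - (7/12)x + 1
L_2(x) = (x + 4)x(x - 3) / [-12] = -(1/12)x^3 - (1/12)x^2 + x
L_3(x) = (x + 4)x(x - 2) / [21] = (1/21)x^3 + (2/21)x^2 - (8/21)x
g(x) = (-91)·L_0 + (-3)·L_1 + 29·L_2 + 84·L_3
  (-91)·L_0(x) = (13/24)x^3 - (65/24)x^2 + (13/4)x
  (-3)·L_1(x) = -(1/8)x^3 + (1/8)x^2 + (7/4)x - 3
  29·L_2(x) = -(29/12)x^3 - (29/12)x^2 + 29x
  84·L_3(x) = 4x^3 + 8x^2 - 32x
Adding term by term: 2x^3 + 3x^2 + 2x - 3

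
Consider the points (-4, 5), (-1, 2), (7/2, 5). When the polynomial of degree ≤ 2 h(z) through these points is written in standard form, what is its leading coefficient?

Build the Lagrange basis polynomials:
L_0(z) = (z + 1)(z - 7/2) / [45/2] = (2/45)z^2 - (1/9)z - 7/45
L_1(z) = (z + 4)(z - 7/2) / [-27/2] = -(2/27)z^2 - (1/27)z + 28/27
L_2(z) = (z + 4)(z + 1) / [135/4] = (4/135)z^2 + (4/27)z + 16/135
h(z) = 5·L_0 + 2·L_1 + 5·L_2
Only the coefficient of z^2 is needed; take it from each L_i and combine:
5·(2/45) + 2·(-2/27) + 5·(4/135) = 2/9

2/9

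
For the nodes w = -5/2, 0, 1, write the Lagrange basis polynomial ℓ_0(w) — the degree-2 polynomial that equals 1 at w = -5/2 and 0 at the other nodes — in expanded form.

ℓ_0(w) = w(w - 1) / [(-5/2)·(-7/2)]
       = (w^2 - w) / (35/4)

ℓ_0(w) = (4/35)w^2 - (4/35)w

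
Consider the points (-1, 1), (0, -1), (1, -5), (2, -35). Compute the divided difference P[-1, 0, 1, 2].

-4

P[-1,0] = (-1 - 1) / (0 - (-1)) = -2
P[0,1] = (-5 - (-1)) / (1 - 0) = -4
P[1,2] = (-35 - (-5)) / (2 - 1) = -30
P[-1,0,1] = (-4 - (-2)) / (1 - (-1)) = -1
P[0,1,2] = (-30 - (-4)) / (2 - 0) = -13
P[-1,0,1,2] = (-13 - (-1)) / (2 - (-1)) = -4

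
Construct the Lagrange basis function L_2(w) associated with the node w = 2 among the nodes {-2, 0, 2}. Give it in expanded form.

L_2(w) = (1/8)w^2 + (1/4)w

L_2(w) = (w + 2)w / [(4)·(2)]
       = (w^2 + 2w) / (8)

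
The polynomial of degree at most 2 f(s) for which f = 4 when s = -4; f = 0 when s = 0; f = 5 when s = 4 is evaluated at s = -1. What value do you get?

5/32

Evaluate each Lagrange basis at s = -1:
L_0(-1) = (-1)·(-5)/[(-4)·(-8)] = 5/32
L_1(-1) = (3)·(-5)/[(4)·(-4)] = 15/16
L_2(-1) = (3)·(-1)/[(8)·(4)] = -3/32
Sum: 4·(5/32) + 0 + 5·(-3/32) = 5/32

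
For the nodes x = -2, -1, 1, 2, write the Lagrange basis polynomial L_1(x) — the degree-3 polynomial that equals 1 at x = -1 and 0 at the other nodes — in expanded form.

L_1(x) = (1/6)x^3 - (1/6)x^2 - (2/3)x + 2/3

L_1(x) = (x + 2)(x - 1)(x - 2) / [(1)·(-2)·(-3)]
       = (x^3 - x^2 - 4x + 4) / (6)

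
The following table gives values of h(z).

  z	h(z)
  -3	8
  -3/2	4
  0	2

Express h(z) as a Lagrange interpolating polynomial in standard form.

h(z) = (4/9)z^2 - (2/3)z + 2

L_0(z) = (z + 3/2)z / [9/2] = (2/9)z^2 + (1/3)z
L_1(z) = (z + 3)z / [-9/4] = -(4/9)z^2 - (4/3)z
L_2(z) = (z + 3)(z + 3/2) / [9/2] = (2/9)z^2 + z + 1
h(z) = 8·L_0 + 4·L_1 + 2·L_2
  8·L_0(z) = (16/9)z^2 + (8/3)z
  4·L_1(z) = -(16/9)z^2 - (16/3)z
  2·L_2(z) = (4/9)z^2 + 2z + 2
Adding term by term: (4/9)z^2 - (2/3)z + 2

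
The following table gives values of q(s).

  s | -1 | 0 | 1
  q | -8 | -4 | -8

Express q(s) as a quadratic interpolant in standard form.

Newton's divided differences:
q[-1,0] = (-4 - (-8)) / (0 - (-1)) = 4
q[0,1] = (-8 - (-4)) / (1 - 0) = -4
q[-1,0,1] = (-4 - 4) / (1 - (-1)) = -4
q(s) = -8 + 4·(s + 1) + (-4)·(s + 1)s
Expanding: q(s) = -4s^2 - 4

q(s) = -4s^2 - 4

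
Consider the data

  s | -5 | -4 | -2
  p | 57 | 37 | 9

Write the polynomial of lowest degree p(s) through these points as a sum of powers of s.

L_0(s) = (s + 4)(s + 2) / [3] = (1/3)s^2 + 2s + 8/3
L_1(s) = (s + 5)(s + 2) / [-2] = -(1/2)s^2 - (7/2)s - 5
L_2(s) = (s + 5)(s + 4) / [6] = (1/6)s^2 + (3/2)s + 10/3
p(s) = 57·L_0 + 37·L_1 + 9·L_2
  57·L_0(s) = 19s^2 + 114s + 152
  37·L_1(s) = -(37/2)s^2 - (259/2)s - 185
  9·L_2(s) = (3/2)s^2 + (27/2)s + 30
Adding term by term: 2s^2 - 2s - 3

p(s) = 2s^2 - 2s - 3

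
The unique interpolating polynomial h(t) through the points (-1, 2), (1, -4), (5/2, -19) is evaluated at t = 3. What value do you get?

-26

Using Newton's divided-difference form:
h[-1,1] = (-4 - 2) / (1 - (-1)) = -3
h[1,5/2] = (-19 - (-4)) / (5/2 - 1) = -10
h[-1,1,5/2] = (-10 - (-3)) / (5/2 - (-1)) = -2
h(3) = 2 + (-3)·(4) + (-2)·(4)·(2) = -26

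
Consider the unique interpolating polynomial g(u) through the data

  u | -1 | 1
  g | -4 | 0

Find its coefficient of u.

2

The leading coefficient equals the top divided difference g[-1,1].
g[-1,1] = (0 - (-4)) / (1 - (-1)) = 2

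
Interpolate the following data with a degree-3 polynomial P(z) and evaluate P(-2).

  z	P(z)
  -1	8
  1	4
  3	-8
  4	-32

22

Evaluate each Lagrange basis at z = -2:
L_0(-2) = (-3)·(-5)·(-6)/[(-2)·(-4)·(-5)] = 9/4
L_1(-2) = (-1)·(-5)·(-6)/[(2)·(-2)·(-3)] = -5/2
L_2(-2) = (-1)·(-3)·(-6)/[(4)·(2)·(-1)] = 9/4
L_3(-2) = (-1)·(-3)·(-5)/[(5)·(3)·(1)] = -1
Sum: 8·(9/4) + 4·(-5/2) + (-8)·(9/4) + (-32)·(-1) = 22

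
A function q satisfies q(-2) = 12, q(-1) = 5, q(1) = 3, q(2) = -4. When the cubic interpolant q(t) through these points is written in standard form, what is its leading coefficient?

-1

Build the Lagrange basis polynomials:
L_0(t) = (t + 1)(t - 1)(t - 2) / [-12] = -(1/12)t^3 + (1/6)t^2 + (1/12)t - 1/6
L_1(t) = (t + 2)(t - 1)(t - 2) / [6] = (1/6)t^3 - (1/6)t^2 - (2/3)t + 2/3
L_2(t) = (t + 2)(t + 1)(t - 2) / [-6] = -(1/6)t^3 - (1/6)t^2 + (2/3)t + 2/3
L_3(t) = (t + 2)(t + 1)(t - 1) / [12] = (1/12)t^3 + (1/6)t^2 - (1/12)t - 1/6
q(t) = 12·L_0 + 5·L_1 + 3·L_2 + (-4)·L_3
Only the coefficient of t^3 is needed; take it from each L_i and combine:
12·(-1/12) + 5·(1/6) + 3·(-1/6) + (-4)·(1/12) = -1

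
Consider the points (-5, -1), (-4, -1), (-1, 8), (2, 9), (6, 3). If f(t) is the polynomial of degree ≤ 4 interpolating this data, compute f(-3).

Evaluate each Lagrange basis at t = -3:
L_0(-3) = (1)·(-2)·(-5)·(-9)/[(-1)·(-4)·(-7)·(-11)] = -45/154
L_1(-3) = (2)·(-2)·(-5)·(-9)/[(1)·(-3)·(-6)·(-10)] = 1
L_2(-3) = (2)·(1)·(-5)·(-9)/[(4)·(3)·(-3)·(-7)] = 5/14
L_3(-3) = (2)·(1)·(-2)·(-9)/[(7)·(6)·(3)·(-4)] = -1/14
L_4(-3) = (2)·(1)·(-2)·(-5)/[(11)·(10)·(7)·(4)] = 1/154
Sum: (-1)·(-45/154) + (-1)·(1) + 8·(5/14) + 9·(-1/14) + 3·(1/154) = 235/154

235/154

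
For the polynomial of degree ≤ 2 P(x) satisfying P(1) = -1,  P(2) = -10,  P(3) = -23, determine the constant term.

L_0(x) = (x - 2)(x - 3) / [2] = (1/2)x^2 - (5/2)x + 3
L_1(x) = (x - 1)(x - 3) / [-1] = -x^2 + 4x - 3
L_2(x) = (x - 1)(x - 2) / [2] = (1/2)x^2 - (3/2)x + 1
P(x) = (-1)·L_0 + (-10)·L_1 + (-23)·L_2
Only the constant term is needed; take it from each L_i and combine:
(-1)·(3) + (-10)·(-3) + (-23)·(1) = 4

4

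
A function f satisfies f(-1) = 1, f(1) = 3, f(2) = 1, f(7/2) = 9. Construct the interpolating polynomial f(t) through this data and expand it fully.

Build the Lagrange basis polynomials:
L_0(t) = (t - 1)(t - 2)(t - 7/2) / [-27] = -(1/27)t^3 + (13/54)t^2 - (25/54)t + 7/27
L_1(t) = (t + 1)(t - 2)(t - 7/2) / [5] = (1/5)t^3 - (9/10)t^2 + (3/10)t + 7/5
L_2(t) = (t + 1)(t - 1)(t - 7/2) / [-9/2] = -(2/9)t^3 + (7/9)t^2 + (2/9)t - 7/9
L_3(t) = (t + 1)(t - 1)(t - 2) / [135/8] = (8/135)t^3 - (16/135)t^2 - (8/135)t + 16/135
f(t) = 1·L_0 + 3·L_1 + 1·L_2 + 9·L_3
  1·L_0(t) = -(1/27)t^3 + (13/54)t^2 - (25/54)t + 7/27
  3·L_1(t) = (3/5)t^3 - (27/10)t^2 + (9/10)t + 21/5
  1·L_2(t) = -(2/9)t^3 + (7/9)t^2 + (2/9)t - 7/9
  9·L_3(t) = (8/15)t^3 - (16/15)t^2 - (8/15)t + 16/15
Adding term by term: (118/135)t^3 - (371/135)t^2 + (17/135)t + 641/135

f(t) = (118/135)t^3 - (371/135)t^2 + (17/135)t + 641/135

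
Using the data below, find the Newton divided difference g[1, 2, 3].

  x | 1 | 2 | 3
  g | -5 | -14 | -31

g[1,2] = (-14 - (-5)) / (2 - 1) = -9
g[2,3] = (-31 - (-14)) / (3 - 2) = -17
g[1,2,3] = (-17 - (-9)) / (3 - 1) = -4

-4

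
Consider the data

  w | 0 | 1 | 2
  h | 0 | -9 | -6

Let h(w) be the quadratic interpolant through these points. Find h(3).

9

Evaluate each Lagrange basis at w = 3:
L_0(3) = (2)·(1)/[(-1)·(-2)] = 1
L_1(3) = (3)·(1)/[(1)·(-1)] = -3
L_2(3) = (3)·(2)/[(2)·(1)] = 3
Sum: 0 + (-9)·(-3) + (-6)·(3) = 9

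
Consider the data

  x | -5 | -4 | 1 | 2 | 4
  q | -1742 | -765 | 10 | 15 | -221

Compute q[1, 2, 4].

q[1,2] = (15 - 10) / (2 - 1) = 5
q[2,4] = (-221 - 15) / (4 - 2) = -118
q[1,2,4] = (-118 - 5) / (4 - 1) = -41

-41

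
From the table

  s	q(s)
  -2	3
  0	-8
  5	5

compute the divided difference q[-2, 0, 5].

q[-2,0] = (-8 - 3) / (0 - (-2)) = -11/2
q[0,5] = (5 - (-8)) / (5 - 0) = 13/5
q[-2,0,5] = (13/5 - (-11/2)) / (5 - (-2)) = 81/70

81/70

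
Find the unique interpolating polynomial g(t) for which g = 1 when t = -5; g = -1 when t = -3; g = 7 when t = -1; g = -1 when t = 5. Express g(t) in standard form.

Build the Lagrange basis polynomials:
L_0(t) = (t + 3)(t + 1)(t - 5) / [-80] = -(1/80)t^3 + (1/80)t^2 + (17/80)t + 3/16
L_1(t) = (t + 5)(t + 1)(t - 5) / [32] = (1/32)t^3 + (1/32)t^2 - (25/32)t - 25/32
L_2(t) = (t + 5)(t + 3)(t - 5) / [-48] = -(1/48)t^3 - (1/16)t^2 + (25/48)t + 25/16
L_3(t) = (t + 5)(t + 3)(t + 1) / [480] = (1/480)t^3 + (3/160)t^2 + (23/480)t + 1/32
g(t) = 1·L_0 + (-1)·L_1 + 7·L_2 + (-1)·L_3
  1·L_0(t) = -(1/80)t^3 + (1/80)t^2 + (17/80)t + 3/16
  (-1)·L_1(t) = -(1/32)t^3 - (1/32)t^2 + (25/32)t + 25/32
  7·L_2(t) = -(7/48)t^3 - (7/16)t^2 + (175/48)t + 175/16
  (-1)·L_3(t) = -(1/480)t^3 - (3/160)t^2 - (23/480)t - 1/32
Adding term by term: -(23/120)t^3 - (19/40)t^2 + (551/120)t + 95/8

g(t) = -(23/120)t^3 - (19/40)t^2 + (551/120)t + 95/8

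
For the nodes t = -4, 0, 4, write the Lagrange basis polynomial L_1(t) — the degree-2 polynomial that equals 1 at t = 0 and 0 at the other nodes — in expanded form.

L_1(t) = -(1/16)t^2 + 1

L_1(t) = (t + 4)(t - 4) / [(4)·(-4)]
       = (t^2 - 16) / (-16)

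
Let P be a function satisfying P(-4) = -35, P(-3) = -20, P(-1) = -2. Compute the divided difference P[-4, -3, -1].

-2

P[-4,-3] = (-20 - (-35)) / (-3 - (-4)) = 15
P[-3,-1] = (-2 - (-20)) / (-1 - (-3)) = 9
P[-4,-3,-1] = (9 - 15) / (-1 - (-4)) = -2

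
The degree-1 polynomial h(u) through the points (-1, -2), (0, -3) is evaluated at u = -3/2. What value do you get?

Evaluate each Lagrange basis at u = -3/2:
L_0(-3/2) = (-3/2)/[(-1)] = 3/2
L_1(-3/2) = (-1/2)/[(1)] = -1/2
Sum: (-2)·(3/2) + (-3)·(-1/2) = -3/2

-3/2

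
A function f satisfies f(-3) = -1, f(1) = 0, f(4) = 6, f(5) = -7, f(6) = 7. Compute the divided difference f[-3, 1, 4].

f[-3,1] = (0 - (-1)) / (1 - (-3)) = 1/4
f[1,4] = (6 - 0) / (4 - 1) = 2
f[-3,1,4] = (2 - 1/4) / (4 - (-3)) = 1/4

1/4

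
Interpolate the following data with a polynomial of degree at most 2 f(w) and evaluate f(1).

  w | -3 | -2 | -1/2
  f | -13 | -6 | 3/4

L_0(1) = (3)·(3/2)/[(-1)·(-5/2)] = 9/5
L_1(1) = (4)·(3/2)/[(1)·(-3/2)] = -4
L_2(1) = (4)·(3)/[(5/2)·(3/2)] = 16/5
Sum: (-13)·(9/5) + (-6)·(-4) + 3/4·(16/5) = 3

3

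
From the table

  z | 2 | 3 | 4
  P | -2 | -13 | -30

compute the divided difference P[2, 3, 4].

P[2,3] = (-13 - (-2)) / (3 - 2) = -11
P[3,4] = (-30 - (-13)) / (4 - 3) = -17
P[2,3,4] = (-17 - (-11)) / (4 - 2) = -3

-3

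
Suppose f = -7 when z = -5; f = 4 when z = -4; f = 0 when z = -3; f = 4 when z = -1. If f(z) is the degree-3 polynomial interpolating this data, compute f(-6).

Using Newton's divided-difference form:
f[-5,-4] = (4 - (-7)) / (-4 - (-5)) = 11
f[-4,-3] = (0 - 4) / (-3 - (-4)) = -4
f[-3,-1] = (4 - 0) / (-1 - (-3)) = 2
f[-5,-4,-3] = (-4 - 11) / (-3 - (-5)) = -15/2
f[-4,-3,-1] = (2 - (-4)) / (-1 - (-4)) = 2
f[-5,-4,-3,-1] = (2 - (-15/2)) / (-1 - (-5)) = 19/8
f(-6) = -7 + 11·(-1) + (-15/2)·(-1)·(-2) + (19/8)·(-1)·(-2)·(-3) = -189/4

-189/4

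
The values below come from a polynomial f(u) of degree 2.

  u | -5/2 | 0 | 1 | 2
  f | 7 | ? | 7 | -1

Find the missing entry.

103/9

The 3 known values determine f uniquely (degree ≤ 2).
Evaluate each Lagrange basis at u = 0:
L_0(0) = (-1)·(-2)/[(-7/2)·(-9/2)] = 8/63
L_1(0) = (5/2)·(-2)/[(7/2)·(-1)] = 10/7
L_2(0) = (5/2)·(-1)/[(9/2)·(1)] = -5/9
Sum: 7·(8/63) + 7·(10/7) + (-1)·(-5/9) = 103/9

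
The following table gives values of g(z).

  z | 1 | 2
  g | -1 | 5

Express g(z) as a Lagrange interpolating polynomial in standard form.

L_0(z) = (z - 2) / [-1] = -z + 2
L_1(z) = (z - 1) / [1] = z - 1
g(z) = (-1)·L_0 + 5·L_1
  (-1)·L_0(z) = z - 2
  5·L_1(z) = 5z - 5
Adding term by term: 6z - 7

g(z) = 6z - 7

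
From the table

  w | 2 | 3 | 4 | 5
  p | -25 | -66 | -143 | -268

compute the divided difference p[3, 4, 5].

-24

p[3,4] = (-143 - (-66)) / (4 - 3) = -77
p[4,5] = (-268 - (-143)) / (5 - 4) = -125
p[3,4,5] = (-125 - (-77)) / (5 - 3) = -24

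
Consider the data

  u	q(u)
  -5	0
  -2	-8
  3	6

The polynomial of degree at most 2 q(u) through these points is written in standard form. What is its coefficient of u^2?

41/60

L_0(u) = (u + 2)(u - 3) / [24] = (1/24)u^2 - (1/24)u - 1/4
L_1(u) = (u + 5)(u - 3) / [-15] = -(1/15)u^2 - (2/15)u + 1
L_2(u) = (u + 5)(u + 2) / [40] = (1/40)u^2 + (7/40)u + 1/4
q(u) = 0·L_0 + (-8)·L_1 + 6·L_2
Only the coefficient of u^2 is needed; take it from each L_i and combine:
0·(1/24) + (-8)·(-1/15) + 6·(1/40) = 41/60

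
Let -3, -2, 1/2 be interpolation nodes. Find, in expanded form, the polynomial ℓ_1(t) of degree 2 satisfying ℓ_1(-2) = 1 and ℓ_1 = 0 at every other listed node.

ℓ_1(t) = -(2/5)t^2 - t + 3/5

ℓ_1(t) = (t + 3)(t - 1/2) / [(1)·(-5/2)]
       = (t^2 + (5/2)t - 3/2) / (-5/2)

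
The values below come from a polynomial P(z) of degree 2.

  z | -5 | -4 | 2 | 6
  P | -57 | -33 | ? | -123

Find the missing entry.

The 3 known values determine P uniquely (degree ≤ 2).
Evaluate each Lagrange basis at z = 2:
L_0(2) = (6)·(-4)/[(-1)·(-11)] = -24/11
L_1(2) = (7)·(-4)/[(1)·(-10)] = 14/5
L_2(2) = (7)·(6)/[(11)·(10)] = 21/55
Sum: (-57)·(-24/11) + (-33)·(14/5) + (-123)·(21/55) = -15

-15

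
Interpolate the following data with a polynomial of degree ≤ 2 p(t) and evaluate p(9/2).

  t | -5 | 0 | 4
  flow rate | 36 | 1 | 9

Using Newton's divided-difference form:
p[-5,0] = (1 - 36) / (0 - (-5)) = -7
p[0,4] = (9 - 1) / (4 - 0) = 2
p[-5,0,4] = (2 - (-7)) / (4 - (-5)) = 1
p(9/2) = 36 + (-7)·(19/2) + 1·(19/2)·(9/2) = 49/4

49/4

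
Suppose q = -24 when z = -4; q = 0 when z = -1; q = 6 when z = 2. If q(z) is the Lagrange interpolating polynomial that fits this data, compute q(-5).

-36

L_0(-5) = (-4)·(-7)/[(-3)·(-6)] = 14/9
L_1(-5) = (-1)·(-7)/[(3)·(-3)] = -7/9
L_2(-5) = (-1)·(-4)/[(6)·(3)] = 2/9
Sum: (-24)·(14/9) + 0 + 6·(2/9) = -36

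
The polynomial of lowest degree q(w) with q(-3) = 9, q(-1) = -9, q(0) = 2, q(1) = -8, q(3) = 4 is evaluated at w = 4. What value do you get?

Evaluate each Lagrange basis at w = 4:
L_0(4) = (5)·(4)·(3)·(1)/[(-2)·(-3)·(-4)·(-6)] = 5/12
L_1(4) = (7)·(4)·(3)·(1)/[(2)·(-1)·(-2)·(-4)] = -21/4
L_2(4) = (7)·(5)·(3)·(1)/[(3)·(1)·(-1)·(-3)] = 35/3
L_3(4) = (7)·(5)·(4)·(1)/[(4)·(2)·(1)·(-2)] = -35/4
L_4(4) = (7)·(5)·(4)·(3)/[(6)·(4)·(3)·(2)] = 35/12
Sum: 9·(5/12) + (-9)·(-21/4) + 2·(35/3) + (-8)·(-35/4) + 4·(35/12) = 156

156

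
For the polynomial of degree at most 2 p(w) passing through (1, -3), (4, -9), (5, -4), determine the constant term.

6

Build the Lagrange basis polynomials:
L_0(w) = (w - 4)(w - 5) / [12] = (1/12)w^2 - (3/4)w + 5/3
L_1(w) = (w - 1)(w - 5) / [-3] = -(1/3)w^2 + 2w - 5/3
L_2(w) = (w - 1)(w - 4) / [4] = (1/4)w^2 - (5/4)w + 1
p(w) = (-3)·L_0 + (-9)·L_1 + (-4)·L_2
Only the constant term is needed; take it from each L_i and combine:
(-3)·(5/3) + (-9)·(-5/3) + (-4)·(1) = 6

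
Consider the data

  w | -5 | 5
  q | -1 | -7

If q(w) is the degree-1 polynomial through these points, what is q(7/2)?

Evaluate each Lagrange basis at w = 7/2:
L_0(7/2) = (-3/2)/[(-10)] = 3/20
L_1(7/2) = (17/2)/[(10)] = 17/20
Sum: (-1)·(3/20) + (-7)·(17/20) = -61/10

-61/10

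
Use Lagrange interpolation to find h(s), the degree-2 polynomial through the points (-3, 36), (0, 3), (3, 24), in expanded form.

h(s) = 3s^2 - 2s + 3

L_0(s) = s(s - 3) / [18] = (1/18)s^2 - (1/6)s
L_1(s) = (s + 3)(s - 3) / [-9] = -(1/9)s^2 + 1
L_2(s) = (s + 3)s / [18] = (1/18)s^2 + (1/6)s
h(s) = 36·L_0 + 3·L_1 + 24·L_2
  36·L_0(s) = 2s^2 - 6s
  3·L_1(s) = -(1/3)s^2 + 3
  24·L_2(s) = (4/3)s^2 + 4s
Adding term by term: 3s^2 - 2s + 3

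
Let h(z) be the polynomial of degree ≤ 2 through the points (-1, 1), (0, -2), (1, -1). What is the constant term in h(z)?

-2

Build the Lagrange basis polynomials:
L_0(z) = z(z - 1) / [2] = (1/2)z^2 - (1/2)z
L_1(z) = (z + 1)(z - 1) / [-1] = -z^2 + 1
L_2(z) = (z + 1)z / [2] = (1/2)z^2 + (1/2)z
h(z) = 1·L_0 + (-2)·L_1 + (-1)·L_2
Only the constant term is needed; take it from each L_i and combine:
1·(0) + (-2)·(1) + (-1)·(0) = -2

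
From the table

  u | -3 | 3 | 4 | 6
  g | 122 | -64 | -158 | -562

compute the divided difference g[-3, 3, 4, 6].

g[-3,3] = (-64 - 122) / (3 - (-3)) = -31
g[3,4] = (-158 - (-64)) / (4 - 3) = -94
g[4,6] = (-562 - (-158)) / (6 - 4) = -202
g[-3,3,4] = (-94 - (-31)) / (4 - (-3)) = -9
g[3,4,6] = (-202 - (-94)) / (6 - 3) = -36
g[-3,3,4,6] = (-36 - (-9)) / (6 - (-3)) = -3

-3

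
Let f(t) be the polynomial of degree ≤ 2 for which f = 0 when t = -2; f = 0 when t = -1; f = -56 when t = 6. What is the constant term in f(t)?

-2

Build the Lagrange basis polynomials:
L_0(t) = (t + 1)(t - 6) / [8] = (1/8)t^2 - (5/8)t - 3/4
L_1(t) = (t + 2)(t - 6) / [-7] = -(1/7)t^2 + (4/7)t + 12/7
L_2(t) = (t + 2)(t + 1) / [56] = (1/56)t^2 + (3/56)t + 1/28
f(t) = 0·L_0 + 0·L_1 + (-56)·L_2
Only the constant term is needed; take it from each L_i and combine:
0·(-3/4) + 0·(12/7) + (-56)·(1/28) = -2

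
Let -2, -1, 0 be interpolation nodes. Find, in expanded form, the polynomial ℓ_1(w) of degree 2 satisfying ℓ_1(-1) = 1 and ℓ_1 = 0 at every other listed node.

ℓ_1(w) = -w^2 - 2w

ℓ_1(w) = (w + 2)w / [(1)·(-1)]
       = (w^2 + 2w) / (-1)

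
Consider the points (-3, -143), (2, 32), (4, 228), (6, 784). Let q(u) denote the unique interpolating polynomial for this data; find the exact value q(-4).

Using Newton's divided-difference form:
q[-3,2] = (32 - (-143)) / (2 - (-3)) = 35
q[2,4] = (228 - 32) / (4 - 2) = 98
q[4,6] = (784 - 228) / (6 - 4) = 278
q[-3,2,4] = (98 - 35) / (4 - (-3)) = 9
q[2,4,6] = (278 - 98) / (6 - 2) = 45
q[-3,2,4,6] = (45 - 9) / (6 - (-3)) = 4
q(-4) = -143 + 35·(-1) + 9·(-1)·(-6) + 4·(-1)·(-6)·(-8) = -316

-316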